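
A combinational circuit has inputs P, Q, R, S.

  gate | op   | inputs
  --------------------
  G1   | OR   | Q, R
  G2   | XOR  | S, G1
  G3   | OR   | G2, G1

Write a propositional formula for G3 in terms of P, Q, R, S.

(S XOR (Q OR R)) OR (Q OR R)

G1 = Q OR R
G2 = S XOR G1 = S XOR (Q OR R)
G3 = G2 OR G1 = (S XOR (Q OR R)) OR (Q OR R)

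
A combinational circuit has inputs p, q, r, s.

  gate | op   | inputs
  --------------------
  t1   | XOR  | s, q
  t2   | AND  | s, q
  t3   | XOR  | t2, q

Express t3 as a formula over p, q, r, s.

(s AND q) XOR q

t2 = s AND q
t3 = t2 XOR q = (s AND q) XOR q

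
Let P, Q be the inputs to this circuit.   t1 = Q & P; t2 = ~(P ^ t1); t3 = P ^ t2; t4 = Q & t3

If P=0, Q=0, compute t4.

t1 = 0 & 0 = 0
t2 = ~(0 ^ 0) = 1
t3 = 0 ^ 1 = 1
t4 = 0 & 1 = 0

0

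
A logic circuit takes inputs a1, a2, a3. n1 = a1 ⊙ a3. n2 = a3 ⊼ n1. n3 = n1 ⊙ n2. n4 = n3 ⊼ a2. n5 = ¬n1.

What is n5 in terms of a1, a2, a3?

n1 = a1 ⊙ a3
n5 = ¬n1 = ¬(a1 ⊙ a3)

¬(a1 ⊙ a3)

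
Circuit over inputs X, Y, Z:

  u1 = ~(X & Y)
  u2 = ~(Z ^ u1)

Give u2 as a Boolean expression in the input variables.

u1 = ~(X & Y)
u2 = ~(Z ^ u1) = ~(Z ^ (~(X & Y)))

~(Z ^ (~(X & Y)))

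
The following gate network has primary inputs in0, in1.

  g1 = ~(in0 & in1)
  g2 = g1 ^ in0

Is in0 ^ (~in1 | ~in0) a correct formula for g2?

Yes

g1 = ~(in0 & in1)
g2 = g1 ^ in0 = (~(in0 & in1)) ^ in0
At in0=1, in1=0: circuit gives 0, formula gives 0.
At in0=0, in1=0: circuit gives 1, formula gives 1.
Agrees on all 4 inputs.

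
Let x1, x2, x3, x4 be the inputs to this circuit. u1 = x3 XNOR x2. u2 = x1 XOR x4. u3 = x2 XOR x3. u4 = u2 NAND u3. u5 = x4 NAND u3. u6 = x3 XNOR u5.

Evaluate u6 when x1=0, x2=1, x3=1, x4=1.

u3 = 1 XOR 1 = 0
u5 = 1 NAND 0 = 1
u6 = 1 XNOR 1 = 1

1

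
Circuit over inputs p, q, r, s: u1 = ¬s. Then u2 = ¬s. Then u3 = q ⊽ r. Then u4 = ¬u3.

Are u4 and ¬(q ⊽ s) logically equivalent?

No

u3 = q ⊽ r
u4 = ¬u3 = ¬(q ⊽ r)
At p=0, q=0, r=0, s=1: circuit gives 0, formula gives 1.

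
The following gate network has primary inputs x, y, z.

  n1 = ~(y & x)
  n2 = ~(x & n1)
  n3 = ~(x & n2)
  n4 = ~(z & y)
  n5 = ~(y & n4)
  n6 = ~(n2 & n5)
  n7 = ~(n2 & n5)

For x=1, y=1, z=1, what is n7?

0

n1 = ~(1 & 1) = 0
n2 = ~(1 & 0) = 1
n4 = ~(1 & 1) = 0
n5 = ~(1 & 0) = 1
n7 = ~(1 & 1) = 0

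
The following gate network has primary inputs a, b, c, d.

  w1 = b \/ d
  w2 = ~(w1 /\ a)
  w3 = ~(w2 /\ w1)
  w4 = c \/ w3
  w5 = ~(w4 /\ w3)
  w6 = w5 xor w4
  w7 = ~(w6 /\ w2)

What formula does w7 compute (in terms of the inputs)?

~(((~((c \/ (~((~((b \/ d) /\ a)) /\ (b \/ d)))) /\ (~((~((b \/ d) /\ a)) /\ (b \/ d))))) xor (c \/ (~((~((b \/ d) /\ a)) /\ (b \/ d))))) /\ (~((b \/ d) /\ a)))

w1 = b \/ d
w2 = ~(w1 /\ a) = ~((b \/ d) /\ a)
w3 = ~(w2 /\ w1) = ~((~((b \/ d) /\ a)) /\ (b \/ d))
w4 = c \/ w3 = c \/ (~((~((b \/ d) /\ a)) /\ (b \/ d)))
w5 = ~(w4 /\ w3) = ~((c \/ (~((~((b \/ d) /\ a)) /\ (b \/ d)))) /\ (~((~((b \/ d) /\ a)) /\ (b \/ d))))
w6 = w5 xor w4 = (~((c \/ (~((~((b \/ d) /\ a)) /\ (b \/ d)))) /\ (~((~((b \/ d) /\ a)) /\ (b \/ d))))) xor (c \/ (~((~((b \/ d) /\ a)) /\ (b \/ d))))
w7 = ~(w6 /\ w2) = ~(((~((c \/ (~((~((b \/ d) /\ a)) /\ (b \/ d)))) /\ (~((~((b \/ d) /\ a)) /\ (b \/ d))))) xor (c \/ (~((~((b \/ d) /\ a)) /\ (b \/ d))))) /\ (~((b \/ d) /\ a)))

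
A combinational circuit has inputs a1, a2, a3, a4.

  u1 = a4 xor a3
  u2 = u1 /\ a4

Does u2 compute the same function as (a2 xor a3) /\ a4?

No

u1 = a4 xor a3
u2 = u1 /\ a4 = (a4 xor a3) /\ a4
At a1=0, a2=0, a3=0, a4=1: circuit gives 1, formula gives 0.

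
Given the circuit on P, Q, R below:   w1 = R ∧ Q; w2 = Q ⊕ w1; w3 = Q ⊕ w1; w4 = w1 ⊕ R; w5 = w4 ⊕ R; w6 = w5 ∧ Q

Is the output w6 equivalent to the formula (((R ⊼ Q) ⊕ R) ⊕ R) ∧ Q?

w1 = R ∧ Q
w4 = w1 ⊕ R = (R ∧ Q) ⊕ R
w5 = w4 ⊕ R = ((R ∧ Q) ⊕ R) ⊕ R
w6 = w5 ∧ Q = (((R ∧ Q) ⊕ R) ⊕ R) ∧ Q
At P=0, Q=1, R=0: circuit gives 0, formula gives 1.

No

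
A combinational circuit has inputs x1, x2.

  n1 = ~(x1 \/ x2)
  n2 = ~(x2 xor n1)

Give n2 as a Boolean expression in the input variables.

n1 = ~(x1 \/ x2)
n2 = ~(x2 xor n1) = ~(x2 xor (~(x1 \/ x2)))

~(x2 xor (~(x1 \/ x2)))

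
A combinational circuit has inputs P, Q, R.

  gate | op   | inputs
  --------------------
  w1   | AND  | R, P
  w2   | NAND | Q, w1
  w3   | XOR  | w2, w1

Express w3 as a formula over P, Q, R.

w1 = R AND P
w2 = Q NAND w1 = Q NAND (R AND P)
w3 = w2 XOR w1 = (Q NAND (R AND P)) XOR (R AND P)

(Q NAND (R AND P)) XOR (R AND P)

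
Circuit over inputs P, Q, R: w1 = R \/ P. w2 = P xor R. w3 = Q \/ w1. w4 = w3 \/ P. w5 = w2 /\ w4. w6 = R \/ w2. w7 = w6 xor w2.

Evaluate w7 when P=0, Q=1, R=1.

0

w2 = 0 xor 1 = 1
w6 = 1 \/ 1 = 1
w7 = 1 xor 1 = 0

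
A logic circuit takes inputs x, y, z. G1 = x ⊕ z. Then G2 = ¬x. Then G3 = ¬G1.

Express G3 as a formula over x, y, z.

G1 = x ⊕ z
G3 = ¬G1 = ¬(x ⊕ z)

¬(x ⊕ z)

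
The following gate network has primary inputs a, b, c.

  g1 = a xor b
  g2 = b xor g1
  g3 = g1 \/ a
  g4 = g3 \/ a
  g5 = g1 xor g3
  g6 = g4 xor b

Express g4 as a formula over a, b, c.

((a xor b) \/ a) \/ a

g1 = a xor b
g3 = g1 \/ a = (a xor b) \/ a
g4 = g3 \/ a = ((a xor b) \/ a) \/ a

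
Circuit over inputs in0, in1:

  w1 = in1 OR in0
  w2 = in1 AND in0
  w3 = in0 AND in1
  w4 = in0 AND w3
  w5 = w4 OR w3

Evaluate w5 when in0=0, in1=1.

0

w3 = 0 AND 1 = 0
w4 = 0 AND 0 = 0
w5 = 0 OR 0 = 0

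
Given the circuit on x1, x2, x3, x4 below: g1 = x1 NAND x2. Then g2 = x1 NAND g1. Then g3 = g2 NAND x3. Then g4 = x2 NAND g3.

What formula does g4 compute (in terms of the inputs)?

g1 = x1 NAND x2
g2 = x1 NAND g1 = x1 NAND (x1 NAND x2)
g3 = g2 NAND x3 = (x1 NAND (x1 NAND x2)) NAND x3
g4 = x2 NAND g3 = x2 NAND ((x1 NAND (x1 NAND x2)) NAND x3)

x2 NAND ((x1 NAND (x1 NAND x2)) NAND x3)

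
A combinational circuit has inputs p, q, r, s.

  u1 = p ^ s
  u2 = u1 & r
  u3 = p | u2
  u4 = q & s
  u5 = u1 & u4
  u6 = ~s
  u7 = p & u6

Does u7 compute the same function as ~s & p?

Yes

u6 = ~s
u7 = p & u6 = p & ~s
At p=0, q=0, r=0, s=0: circuit gives 0, formula gives 0.
At p=1, q=0, r=0, s=0: circuit gives 1, formula gives 1.
Agrees on all 16 inputs.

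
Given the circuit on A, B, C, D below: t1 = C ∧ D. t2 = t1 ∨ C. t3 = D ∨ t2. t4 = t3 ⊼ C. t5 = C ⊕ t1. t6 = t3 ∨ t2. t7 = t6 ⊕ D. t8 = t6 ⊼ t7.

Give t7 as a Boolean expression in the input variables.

((D ∨ ((C ∧ D) ∨ C)) ∨ ((C ∧ D) ∨ C)) ⊕ D

t1 = C ∧ D
t2 = t1 ∨ C = (C ∧ D) ∨ C
t3 = D ∨ t2 = D ∨ ((C ∧ D) ∨ C)
t6 = t3 ∨ t2 = (D ∨ ((C ∧ D) ∨ C)) ∨ ((C ∧ D) ∨ C)
t7 = t6 ⊕ D = ((D ∨ ((C ∧ D) ∨ C)) ∨ ((C ∧ D) ∨ C)) ⊕ D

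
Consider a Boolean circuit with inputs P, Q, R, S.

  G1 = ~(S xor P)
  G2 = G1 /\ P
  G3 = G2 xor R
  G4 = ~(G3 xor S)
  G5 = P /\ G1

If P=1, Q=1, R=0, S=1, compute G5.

1

G1 = ~(1 xor 1) = 1
G5 = 1 /\ 1 = 1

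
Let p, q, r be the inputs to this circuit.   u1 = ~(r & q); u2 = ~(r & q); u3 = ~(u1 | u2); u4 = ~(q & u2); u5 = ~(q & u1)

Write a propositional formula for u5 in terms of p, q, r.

u1 = ~(r & q)
u5 = ~(q & u1) = ~(q & (~(r & q)))

~(q & (~(r & q)))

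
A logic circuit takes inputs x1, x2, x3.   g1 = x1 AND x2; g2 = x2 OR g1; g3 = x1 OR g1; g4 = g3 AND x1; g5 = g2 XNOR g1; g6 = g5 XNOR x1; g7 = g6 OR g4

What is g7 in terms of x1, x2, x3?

(((x2 OR (x1 AND x2)) XNOR (x1 AND x2)) XNOR x1) OR ((x1 OR (x1 AND x2)) AND x1)

g1 = x1 AND x2
g2 = x2 OR g1 = x2 OR (x1 AND x2)
g3 = x1 OR g1 = x1 OR (x1 AND x2)
g4 = g3 AND x1 = (x1 OR (x1 AND x2)) AND x1
g5 = g2 XNOR g1 = (x2 OR (x1 AND x2)) XNOR (x1 AND x2)
g6 = g5 XNOR x1 = ((x2 OR (x1 AND x2)) XNOR (x1 AND x2)) XNOR x1
g7 = g6 OR g4 = (((x2 OR (x1 AND x2)) XNOR (x1 AND x2)) XNOR x1) OR ((x1 OR (x1 AND x2)) AND x1)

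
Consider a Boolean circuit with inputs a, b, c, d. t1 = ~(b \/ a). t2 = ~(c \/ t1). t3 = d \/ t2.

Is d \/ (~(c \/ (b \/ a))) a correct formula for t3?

No

t1 = ~(b \/ a)
t2 = ~(c \/ t1) = ~(c \/ (~(b \/ a)))
t3 = d \/ t2 = d \/ (~(c \/ (~(b \/ a))))
At a=0, b=0, c=0, d=0: circuit gives 0, formula gives 1.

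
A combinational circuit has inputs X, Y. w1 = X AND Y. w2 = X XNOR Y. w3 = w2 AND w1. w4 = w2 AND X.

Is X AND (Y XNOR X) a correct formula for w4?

Yes

w2 = X XNOR Y
w4 = w2 AND X = (X XNOR Y) AND X
At X=0, Y=0: circuit gives 0, formula gives 0.
At X=1, Y=1: circuit gives 1, formula gives 1.
Agrees on all 4 inputs.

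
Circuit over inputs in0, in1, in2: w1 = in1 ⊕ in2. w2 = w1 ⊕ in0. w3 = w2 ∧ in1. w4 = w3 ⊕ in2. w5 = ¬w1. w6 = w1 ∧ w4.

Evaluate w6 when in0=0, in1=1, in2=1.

w1 = 1 ⊕ 1 = 0
w2 = 0 ⊕ 0 = 0
w3 = 0 ∧ 1 = 0
w4 = 0 ⊕ 1 = 1
w6 = 0 ∧ 1 = 0

0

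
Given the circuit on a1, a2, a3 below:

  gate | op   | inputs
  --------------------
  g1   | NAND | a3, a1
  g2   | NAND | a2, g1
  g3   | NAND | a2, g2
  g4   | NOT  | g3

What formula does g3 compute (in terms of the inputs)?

g1 = a3 NAND a1
g2 = a2 NAND g1 = a2 NAND (a3 NAND a1)
g3 = a2 NAND g2 = a2 NAND (a2 NAND (a3 NAND a1))

a2 NAND (a2 NAND (a3 NAND a1))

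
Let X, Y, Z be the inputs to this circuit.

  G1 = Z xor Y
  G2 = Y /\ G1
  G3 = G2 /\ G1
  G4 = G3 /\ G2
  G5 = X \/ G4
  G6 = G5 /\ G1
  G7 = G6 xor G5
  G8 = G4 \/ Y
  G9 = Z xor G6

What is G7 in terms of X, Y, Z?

((X \/ (((Y /\ (Z xor Y)) /\ (Z xor Y)) /\ (Y /\ (Z xor Y)))) /\ (Z xor Y)) xor (X \/ (((Y /\ (Z xor Y)) /\ (Z xor Y)) /\ (Y /\ (Z xor Y))))

G1 = Z xor Y
G2 = Y /\ G1 = Y /\ (Z xor Y)
G3 = G2 /\ G1 = (Y /\ (Z xor Y)) /\ (Z xor Y)
G4 = G3 /\ G2 = ((Y /\ (Z xor Y)) /\ (Z xor Y)) /\ (Y /\ (Z xor Y))
G5 = X \/ G4 = X \/ (((Y /\ (Z xor Y)) /\ (Z xor Y)) /\ (Y /\ (Z xor Y)))
G6 = G5 /\ G1 = (X \/ (((Y /\ (Z xor Y)) /\ (Z xor Y)) /\ (Y /\ (Z xor Y)))) /\ (Z xor Y)
G7 = G6 xor G5 = ((X \/ (((Y /\ (Z xor Y)) /\ (Z xor Y)) /\ (Y /\ (Z xor Y)))) /\ (Z xor Y)) xor (X \/ (((Y /\ (Z xor Y)) /\ (Z xor Y)) /\ (Y /\ (Z xor Y))))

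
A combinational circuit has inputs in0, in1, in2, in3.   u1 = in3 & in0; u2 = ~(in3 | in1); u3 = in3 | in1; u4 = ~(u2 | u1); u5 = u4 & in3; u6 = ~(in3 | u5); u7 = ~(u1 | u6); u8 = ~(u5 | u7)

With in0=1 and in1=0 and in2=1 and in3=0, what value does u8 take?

u1 = 0 & 1 = 0
u2 = ~(0 | 0) = 1
u4 = ~(1 | 0) = 0
u5 = 0 & 0 = 0
u6 = ~(0 | 0) = 1
u7 = ~(0 | 1) = 0
u8 = ~(0 | 0) = 1

1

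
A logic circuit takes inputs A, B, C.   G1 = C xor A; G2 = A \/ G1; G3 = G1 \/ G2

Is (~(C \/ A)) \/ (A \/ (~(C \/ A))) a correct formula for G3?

G1 = C xor A
G2 = A \/ G1 = A \/ (C xor A)
G3 = G1 \/ G2 = (C xor A) \/ (A \/ (C xor A))
At A=0, B=0, C=0: circuit gives 0, formula gives 1.

No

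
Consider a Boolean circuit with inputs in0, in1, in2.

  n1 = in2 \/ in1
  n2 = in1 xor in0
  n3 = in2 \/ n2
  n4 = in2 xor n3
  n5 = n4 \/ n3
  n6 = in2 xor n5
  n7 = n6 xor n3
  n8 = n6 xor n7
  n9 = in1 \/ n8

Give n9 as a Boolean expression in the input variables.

in1 \/ ((in2 xor ((in2 xor (in2 \/ (in1 xor in0))) \/ (in2 \/ (in1 xor in0)))) xor ((in2 xor ((in2 xor (in2 \/ (in1 xor in0))) \/ (in2 \/ (in1 xor in0)))) xor (in2 \/ (in1 xor in0))))

n2 = in1 xor in0
n3 = in2 \/ n2 = in2 \/ (in1 xor in0)
n4 = in2 xor n3 = in2 xor (in2 \/ (in1 xor in0))
n5 = n4 \/ n3 = (in2 xor (in2 \/ (in1 xor in0))) \/ (in2 \/ (in1 xor in0))
n6 = in2 xor n5 = in2 xor ((in2 xor (in2 \/ (in1 xor in0))) \/ (in2 \/ (in1 xor in0)))
n7 = n6 xor n3 = (in2 xor ((in2 xor (in2 \/ (in1 xor in0))) \/ (in2 \/ (in1 xor in0)))) xor (in2 \/ (in1 xor in0))
n8 = n6 xor n7 = (in2 xor ((in2 xor (in2 \/ (in1 xor in0))) \/ (in2 \/ (in1 xor in0)))) xor ((in2 xor ((in2 xor (in2 \/ (in1 xor in0))) \/ (in2 \/ (in1 xor in0)))) xor (in2 \/ (in1 xor in0)))
n9 = in1 \/ n8 = in1 \/ ((in2 xor ((in2 xor (in2 \/ (in1 xor in0))) \/ (in2 \/ (in1 xor in0)))) xor ((in2 xor ((in2 xor (in2 \/ (in1 xor in0))) \/ (in2 \/ (in1 xor in0)))) xor (in2 \/ (in1 xor in0))))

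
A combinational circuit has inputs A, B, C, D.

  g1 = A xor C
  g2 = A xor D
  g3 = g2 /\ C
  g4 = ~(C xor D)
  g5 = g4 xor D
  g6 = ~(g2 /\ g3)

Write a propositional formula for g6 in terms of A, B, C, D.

~((A xor D) /\ ((A xor D) /\ C))

g2 = A xor D
g3 = g2 /\ C = (A xor D) /\ C
g6 = ~(g2 /\ g3) = ~((A xor D) /\ ((A xor D) /\ C))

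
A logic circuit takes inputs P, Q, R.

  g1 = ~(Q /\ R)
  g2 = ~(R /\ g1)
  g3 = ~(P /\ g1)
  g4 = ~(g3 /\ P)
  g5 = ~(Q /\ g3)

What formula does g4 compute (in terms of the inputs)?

g1 = ~(Q /\ R)
g3 = ~(P /\ g1) = ~(P /\ (~(Q /\ R)))
g4 = ~(g3 /\ P) = ~((~(P /\ (~(Q /\ R)))) /\ P)

~((~(P /\ (~(Q /\ R)))) /\ P)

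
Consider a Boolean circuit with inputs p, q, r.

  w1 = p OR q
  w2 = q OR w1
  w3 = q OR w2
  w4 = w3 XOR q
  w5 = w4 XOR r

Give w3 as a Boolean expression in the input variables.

q OR (q OR (p OR q))

w1 = p OR q
w2 = q OR w1 = q OR (p OR q)
w3 = q OR w2 = q OR (q OR (p OR q))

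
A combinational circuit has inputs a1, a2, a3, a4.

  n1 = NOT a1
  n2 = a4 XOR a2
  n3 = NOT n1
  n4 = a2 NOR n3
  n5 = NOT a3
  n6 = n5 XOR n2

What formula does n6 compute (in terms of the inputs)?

NOT a3 XOR (a4 XOR a2)

n2 = a4 XOR a2
n5 = NOT a3
n6 = n5 XOR n2 = NOT a3 XOR (a4 XOR a2)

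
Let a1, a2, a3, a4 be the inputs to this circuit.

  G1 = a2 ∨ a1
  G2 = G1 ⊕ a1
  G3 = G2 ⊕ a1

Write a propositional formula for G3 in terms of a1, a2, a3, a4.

G1 = a2 ∨ a1
G2 = G1 ⊕ a1 = (a2 ∨ a1) ⊕ a1
G3 = G2 ⊕ a1 = ((a2 ∨ a1) ⊕ a1) ⊕ a1

((a2 ∨ a1) ⊕ a1) ⊕ a1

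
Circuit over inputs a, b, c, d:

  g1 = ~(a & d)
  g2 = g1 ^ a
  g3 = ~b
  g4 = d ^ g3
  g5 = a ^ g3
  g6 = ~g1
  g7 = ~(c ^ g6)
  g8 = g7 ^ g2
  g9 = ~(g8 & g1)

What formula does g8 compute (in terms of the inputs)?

g1 = ~(a & d)
g2 = g1 ^ a = (~(a & d)) ^ a
g6 = ~g1 = ~(~(a & d))
g7 = ~(c ^ g6) = ~(c ^ ~(~(a & d)))
g8 = g7 ^ g2 = (~(c ^ ~(~(a & d)))) ^ ((~(a & d)) ^ a)

(~(c ^ ~(~(a & d)))) ^ ((~(a & d)) ^ a)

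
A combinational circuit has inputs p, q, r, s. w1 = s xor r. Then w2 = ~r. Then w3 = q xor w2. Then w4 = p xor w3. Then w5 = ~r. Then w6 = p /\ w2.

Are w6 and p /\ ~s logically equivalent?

No

w2 = ~r
w6 = p /\ w2 = p /\ ~r
At p=1, q=0, r=0, s=1: circuit gives 1, formula gives 0.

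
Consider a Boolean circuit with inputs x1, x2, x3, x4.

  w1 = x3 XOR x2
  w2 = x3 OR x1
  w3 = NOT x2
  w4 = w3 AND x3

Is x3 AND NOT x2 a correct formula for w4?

w3 = NOT x2
w4 = w3 AND x3 = NOT x2 AND x3
At x1=0, x2=0, x3=0, x4=0: circuit gives 0, formula gives 0.
At x1=0, x2=0, x3=1, x4=0: circuit gives 1, formula gives 1.
Agrees on all 16 inputs.

Yes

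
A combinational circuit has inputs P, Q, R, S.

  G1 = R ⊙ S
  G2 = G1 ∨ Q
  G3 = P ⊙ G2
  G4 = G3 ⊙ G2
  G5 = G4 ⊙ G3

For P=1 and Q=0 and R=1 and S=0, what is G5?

G1 = 1 ⊙ 0 = 0
G2 = 0 ∨ 0 = 0
G3 = 1 ⊙ 0 = 0
G4 = 0 ⊙ 0 = 1
G5 = 1 ⊙ 0 = 0

0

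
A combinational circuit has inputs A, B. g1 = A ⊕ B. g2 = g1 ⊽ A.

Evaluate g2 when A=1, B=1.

g1 = 1 ⊕ 1 = 0
g2 = 0 ⊽ 1 = 0

0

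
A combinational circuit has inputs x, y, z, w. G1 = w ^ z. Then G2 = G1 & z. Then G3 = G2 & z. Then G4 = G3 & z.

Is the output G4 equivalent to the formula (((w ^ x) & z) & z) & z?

No

G1 = w ^ z
G2 = G1 & z = (w ^ z) & z
G3 = G2 & z = ((w ^ z) & z) & z
G4 = G3 & z = (((w ^ z) & z) & z) & z
At x=0, y=0, z=1, w=0: circuit gives 1, formula gives 0.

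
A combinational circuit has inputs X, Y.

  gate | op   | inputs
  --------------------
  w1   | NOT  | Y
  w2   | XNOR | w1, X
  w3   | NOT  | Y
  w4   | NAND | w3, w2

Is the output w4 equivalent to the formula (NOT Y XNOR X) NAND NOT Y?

Yes

w1 = NOT Y
w2 = w1 XNOR X = NOT Y XNOR X
w3 = NOT Y
w4 = w3 NAND w2 = NOT Y NAND (NOT Y XNOR X)
At X=1, Y=0: circuit gives 0, formula gives 0.
At X=0, Y=0: circuit gives 1, formula gives 1.
Agrees on all 4 inputs.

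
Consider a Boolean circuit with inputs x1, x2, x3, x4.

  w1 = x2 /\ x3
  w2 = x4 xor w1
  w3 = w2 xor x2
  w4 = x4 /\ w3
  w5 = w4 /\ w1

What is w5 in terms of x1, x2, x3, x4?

w1 = x2 /\ x3
w2 = x4 xor w1 = x4 xor (x2 /\ x3)
w3 = w2 xor x2 = (x4 xor (x2 /\ x3)) xor x2
w4 = x4 /\ w3 = x4 /\ ((x4 xor (x2 /\ x3)) xor x2)
w5 = w4 /\ w1 = (x4 /\ ((x4 xor (x2 /\ x3)) xor x2)) /\ (x2 /\ x3)

(x4 /\ ((x4 xor (x2 /\ x3)) xor x2)) /\ (x2 /\ x3)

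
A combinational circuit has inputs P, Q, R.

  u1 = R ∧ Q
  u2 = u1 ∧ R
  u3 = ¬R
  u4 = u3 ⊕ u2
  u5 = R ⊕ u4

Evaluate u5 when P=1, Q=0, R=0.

1

u1 = 0 ∧ 0 = 0
u2 = 0 ∧ 0 = 0
u3 = ¬0 = 1
u4 = 1 ⊕ 0 = 1
u5 = 0 ⊕ 1 = 1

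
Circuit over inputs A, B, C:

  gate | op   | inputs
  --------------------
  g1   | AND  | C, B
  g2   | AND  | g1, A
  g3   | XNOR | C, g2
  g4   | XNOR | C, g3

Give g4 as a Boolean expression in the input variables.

g1 = C AND B
g2 = g1 AND A = (C AND B) AND A
g3 = C XNOR g2 = C XNOR ((C AND B) AND A)
g4 = C XNOR g3 = C XNOR (C XNOR ((C AND B) AND A))

C XNOR (C XNOR ((C AND B) AND A))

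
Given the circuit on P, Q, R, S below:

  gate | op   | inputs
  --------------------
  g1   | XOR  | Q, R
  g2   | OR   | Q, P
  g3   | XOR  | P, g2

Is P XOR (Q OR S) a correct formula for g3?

g2 = Q OR P
g3 = P XOR g2 = P XOR (Q OR P)
At P=0, Q=0, R=0, S=1: circuit gives 0, formula gives 1.

No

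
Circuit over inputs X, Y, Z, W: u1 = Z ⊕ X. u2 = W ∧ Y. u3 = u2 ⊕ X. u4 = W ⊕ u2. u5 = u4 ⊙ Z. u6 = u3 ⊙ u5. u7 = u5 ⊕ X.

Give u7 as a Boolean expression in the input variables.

((W ⊕ (W ∧ Y)) ⊙ Z) ⊕ X

u2 = W ∧ Y
u4 = W ⊕ u2 = W ⊕ (W ∧ Y)
u5 = u4 ⊙ Z = (W ⊕ (W ∧ Y)) ⊙ Z
u7 = u5 ⊕ X = ((W ⊕ (W ∧ Y)) ⊙ Z) ⊕ X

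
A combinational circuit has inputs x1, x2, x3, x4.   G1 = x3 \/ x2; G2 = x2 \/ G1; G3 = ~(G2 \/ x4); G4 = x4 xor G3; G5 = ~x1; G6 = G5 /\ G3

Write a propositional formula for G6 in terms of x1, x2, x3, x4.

~x1 /\ (~((x2 \/ (x3 \/ x2)) \/ x4))

G1 = x3 \/ x2
G2 = x2 \/ G1 = x2 \/ (x3 \/ x2)
G3 = ~(G2 \/ x4) = ~((x2 \/ (x3 \/ x2)) \/ x4)
G5 = ~x1
G6 = G5 /\ G3 = ~x1 /\ (~((x2 \/ (x3 \/ x2)) \/ x4))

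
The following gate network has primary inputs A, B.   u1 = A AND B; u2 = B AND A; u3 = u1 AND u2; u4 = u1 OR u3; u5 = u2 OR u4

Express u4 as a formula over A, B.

u1 = A AND B
u2 = B AND A
u3 = u1 AND u2 = (A AND B) AND (B AND A)
u4 = u1 OR u3 = (A AND B) OR ((A AND B) AND (B AND A))

(A AND B) OR ((A AND B) AND (B AND A))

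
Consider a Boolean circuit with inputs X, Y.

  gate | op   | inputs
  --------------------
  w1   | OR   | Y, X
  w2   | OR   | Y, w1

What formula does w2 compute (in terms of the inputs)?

Y OR (Y OR X)

w1 = Y OR X
w2 = Y OR w1 = Y OR (Y OR X)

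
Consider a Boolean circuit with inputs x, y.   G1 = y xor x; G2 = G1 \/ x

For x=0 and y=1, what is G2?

1

G1 = 1 xor 0 = 1
G2 = 1 \/ 0 = 1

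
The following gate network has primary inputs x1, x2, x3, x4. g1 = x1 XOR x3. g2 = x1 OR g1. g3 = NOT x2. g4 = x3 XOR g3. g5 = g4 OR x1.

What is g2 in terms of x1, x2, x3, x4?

g1 = x1 XOR x3
g2 = x1 OR g1 = x1 OR (x1 XOR x3)

x1 OR (x1 XOR x3)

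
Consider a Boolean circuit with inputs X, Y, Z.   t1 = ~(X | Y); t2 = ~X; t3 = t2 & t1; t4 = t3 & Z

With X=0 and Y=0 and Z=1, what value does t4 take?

1

t1 = ~(0 | 0) = 1
t2 = ~0 = 1
t3 = 1 & 1 = 1
t4 = 1 & 1 = 1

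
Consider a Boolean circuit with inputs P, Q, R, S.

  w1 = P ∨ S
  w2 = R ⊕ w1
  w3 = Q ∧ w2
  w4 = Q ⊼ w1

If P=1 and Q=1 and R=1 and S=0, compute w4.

w1 = 1 ∨ 0 = 1
w4 = 1 ⊼ 1 = 0

0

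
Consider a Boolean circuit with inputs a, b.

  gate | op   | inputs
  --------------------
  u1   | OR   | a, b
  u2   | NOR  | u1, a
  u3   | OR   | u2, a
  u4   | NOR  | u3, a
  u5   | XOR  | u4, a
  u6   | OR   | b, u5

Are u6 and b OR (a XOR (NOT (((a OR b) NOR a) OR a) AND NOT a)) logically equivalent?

u1 = a OR b
u2 = u1 NOR a = (a OR b) NOR a
u3 = u2 OR a = ((a OR b) NOR a) OR a
u4 = u3 NOR a = (((a OR b) NOR a) OR a) NOR a
u5 = u4 XOR a = ((((a OR b) NOR a) OR a) NOR a) XOR a
u6 = b OR u5 = b OR (((((a OR b) NOR a) OR a) NOR a) XOR a)
At a=0, b=0: circuit gives 0, formula gives 0.
At a=0, b=1: circuit gives 1, formula gives 1.
Agrees on all 4 inputs.

Yes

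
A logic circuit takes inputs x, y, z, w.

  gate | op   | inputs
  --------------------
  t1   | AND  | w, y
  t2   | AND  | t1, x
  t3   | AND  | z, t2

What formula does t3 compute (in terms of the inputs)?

t1 = w AND y
t2 = t1 AND x = (w AND y) AND x
t3 = z AND t2 = z AND ((w AND y) AND x)

z AND ((w AND y) AND x)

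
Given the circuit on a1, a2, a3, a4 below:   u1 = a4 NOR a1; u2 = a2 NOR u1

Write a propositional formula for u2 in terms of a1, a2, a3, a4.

a2 NOR (a4 NOR a1)

u1 = a4 NOR a1
u2 = a2 NOR u1 = a2 NOR (a4 NOR a1)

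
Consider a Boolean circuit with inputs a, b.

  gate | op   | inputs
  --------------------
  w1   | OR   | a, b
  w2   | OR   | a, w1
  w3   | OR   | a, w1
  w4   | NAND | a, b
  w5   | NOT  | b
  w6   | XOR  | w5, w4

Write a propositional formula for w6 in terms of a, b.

w4 = a NAND b
w5 = NOT b
w6 = w5 XOR w4 = NOT b XOR (a NAND b)

NOT b XOR (a NAND b)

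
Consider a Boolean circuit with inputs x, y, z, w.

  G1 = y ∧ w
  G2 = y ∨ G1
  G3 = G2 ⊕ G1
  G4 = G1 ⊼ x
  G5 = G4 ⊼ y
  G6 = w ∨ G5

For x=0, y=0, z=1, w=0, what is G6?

G1 = 0 ∧ 0 = 0
G4 = 0 ⊼ 0 = 1
G5 = 1 ⊼ 0 = 1
G6 = 0 ∨ 1 = 1

1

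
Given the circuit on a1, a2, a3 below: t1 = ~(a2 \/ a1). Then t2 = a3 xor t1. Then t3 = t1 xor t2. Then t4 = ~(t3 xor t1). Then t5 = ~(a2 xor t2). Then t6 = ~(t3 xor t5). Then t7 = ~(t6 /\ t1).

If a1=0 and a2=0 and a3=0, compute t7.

0

t1 = ~(0 \/ 0) = 1
t2 = 0 xor 1 = 1
t3 = 1 xor 1 = 0
t5 = ~(0 xor 1) = 0
t6 = ~(0 xor 0) = 1
t7 = ~(1 /\ 1) = 0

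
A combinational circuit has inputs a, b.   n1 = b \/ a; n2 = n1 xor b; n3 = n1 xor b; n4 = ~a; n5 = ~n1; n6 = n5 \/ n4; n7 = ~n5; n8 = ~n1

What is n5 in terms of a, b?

n1 = b \/ a
n5 = ~n1 = ~(b \/ a)

~(b \/ a)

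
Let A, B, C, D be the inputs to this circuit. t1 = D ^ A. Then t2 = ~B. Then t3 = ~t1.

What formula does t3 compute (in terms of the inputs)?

t1 = D ^ A
t3 = ~t1 = ~(D ^ A)

~(D ^ A)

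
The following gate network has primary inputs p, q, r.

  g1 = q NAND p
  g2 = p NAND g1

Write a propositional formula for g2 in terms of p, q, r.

g1 = q NAND p
g2 = p NAND g1 = p NAND (q NAND p)

p NAND (q NAND p)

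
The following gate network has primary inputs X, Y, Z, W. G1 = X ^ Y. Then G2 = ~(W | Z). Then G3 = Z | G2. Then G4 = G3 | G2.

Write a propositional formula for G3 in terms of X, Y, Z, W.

Z | (~(W | Z))

G2 = ~(W | Z)
G3 = Z | G2 = Z | (~(W | Z))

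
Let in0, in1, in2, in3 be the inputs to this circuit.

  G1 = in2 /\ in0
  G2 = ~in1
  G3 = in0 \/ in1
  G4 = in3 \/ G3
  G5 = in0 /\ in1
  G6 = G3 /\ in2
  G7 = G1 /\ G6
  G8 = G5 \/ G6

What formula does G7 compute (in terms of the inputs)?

(in2 /\ in0) /\ ((in0 \/ in1) /\ in2)

G1 = in2 /\ in0
G3 = in0 \/ in1
G6 = G3 /\ in2 = (in0 \/ in1) /\ in2
G7 = G1 /\ G6 = (in2 /\ in0) /\ ((in0 \/ in1) /\ in2)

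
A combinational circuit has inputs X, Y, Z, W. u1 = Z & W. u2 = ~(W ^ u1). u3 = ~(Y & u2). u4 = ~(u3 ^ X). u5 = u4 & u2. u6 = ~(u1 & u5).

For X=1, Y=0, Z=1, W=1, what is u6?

u1 = 1 & 1 = 1
u2 = ~(1 ^ 1) = 1
u3 = ~(0 & 1) = 1
u4 = ~(1 ^ 1) = 1
u5 = 1 & 1 = 1
u6 = ~(1 & 1) = 0

0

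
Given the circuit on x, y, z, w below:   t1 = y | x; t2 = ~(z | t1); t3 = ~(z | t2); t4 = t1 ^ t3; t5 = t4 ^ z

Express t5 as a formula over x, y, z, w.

t1 = y | x
t2 = ~(z | t1) = ~(z | (y | x))
t3 = ~(z | t2) = ~(z | (~(z | (y | x))))
t4 = t1 ^ t3 = (y | x) ^ (~(z | (~(z | (y | x)))))
t5 = t4 ^ z = ((y | x) ^ (~(z | (~(z | (y | x)))))) ^ z

((y | x) ^ (~(z | (~(z | (y | x)))))) ^ z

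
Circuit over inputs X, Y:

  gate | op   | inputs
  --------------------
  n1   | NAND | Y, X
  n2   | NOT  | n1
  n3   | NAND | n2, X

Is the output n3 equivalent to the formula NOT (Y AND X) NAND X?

n1 = Y NAND X
n2 = NOT n1 = NOT (Y NAND X)
n3 = n2 NAND X = NOT (Y NAND X) NAND X
At X=1, Y=0: circuit gives 1, formula gives 0.

No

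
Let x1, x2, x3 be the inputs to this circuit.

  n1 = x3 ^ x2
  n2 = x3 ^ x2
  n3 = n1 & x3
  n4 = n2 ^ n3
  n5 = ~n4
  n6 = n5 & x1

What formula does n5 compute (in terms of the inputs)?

n1 = x3 ^ x2
n2 = x3 ^ x2
n3 = n1 & x3 = (x3 ^ x2) & x3
n4 = n2 ^ n3 = (x3 ^ x2) ^ ((x3 ^ x2) & x3)
n5 = ~n4 = ~((x3 ^ x2) ^ ((x3 ^ x2) & x3))

~((x3 ^ x2) ^ ((x3 ^ x2) & x3))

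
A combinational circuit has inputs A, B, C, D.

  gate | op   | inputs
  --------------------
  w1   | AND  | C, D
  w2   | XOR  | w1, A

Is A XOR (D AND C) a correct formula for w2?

Yes

w1 = C AND D
w2 = w1 XOR A = (C AND D) XOR A
At A=0, B=0, C=0, D=0: circuit gives 0, formula gives 0.
At A=0, B=0, C=1, D=1: circuit gives 1, formula gives 1.
Agrees on all 16 inputs.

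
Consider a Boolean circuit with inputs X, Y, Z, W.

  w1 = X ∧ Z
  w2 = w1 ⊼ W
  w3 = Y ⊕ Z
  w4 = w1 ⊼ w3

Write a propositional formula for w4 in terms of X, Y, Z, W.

(X ∧ Z) ⊼ (Y ⊕ Z)

w1 = X ∧ Z
w3 = Y ⊕ Z
w4 = w1 ⊼ w3 = (X ∧ Z) ⊼ (Y ⊕ Z)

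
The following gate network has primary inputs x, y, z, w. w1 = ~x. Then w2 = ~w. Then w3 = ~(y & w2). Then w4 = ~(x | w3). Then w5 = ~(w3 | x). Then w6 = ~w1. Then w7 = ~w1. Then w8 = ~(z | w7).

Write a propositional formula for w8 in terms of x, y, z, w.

w1 = ~x
w7 = ~w1 = ~~x
w8 = ~(z | w7) = ~(z | ~~x)

~(z | ~~x)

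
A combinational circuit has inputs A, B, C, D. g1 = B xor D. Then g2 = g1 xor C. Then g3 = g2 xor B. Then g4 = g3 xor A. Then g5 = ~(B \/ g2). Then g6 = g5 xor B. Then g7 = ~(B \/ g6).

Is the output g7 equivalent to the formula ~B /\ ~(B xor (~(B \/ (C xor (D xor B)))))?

Yes

g1 = B xor D
g2 = g1 xor C = (B xor D) xor C
g5 = ~(B \/ g2) = ~(B \/ ((B xor D) xor C))
g6 = g5 xor B = (~(B \/ ((B xor D) xor C))) xor B
g7 = ~(B \/ g6) = ~(B \/ ((~(B \/ ((B xor D) xor C))) xor B))
At A=0, B=0, C=0, D=0: circuit gives 0, formula gives 0.
At A=0, B=0, C=0, D=1: circuit gives 1, formula gives 1.
Agrees on all 16 inputs.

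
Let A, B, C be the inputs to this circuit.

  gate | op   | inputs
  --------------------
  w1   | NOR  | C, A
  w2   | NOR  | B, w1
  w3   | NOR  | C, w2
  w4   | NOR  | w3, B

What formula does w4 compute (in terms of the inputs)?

w1 = C NOR A
w2 = B NOR w1 = B NOR (C NOR A)
w3 = C NOR w2 = C NOR (B NOR (C NOR A))
w4 = w3 NOR B = (C NOR (B NOR (C NOR A))) NOR B

(C NOR (B NOR (C NOR A))) NOR B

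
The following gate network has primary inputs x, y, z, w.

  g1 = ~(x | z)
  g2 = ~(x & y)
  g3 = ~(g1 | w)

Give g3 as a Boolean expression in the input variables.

~((~(x | z)) | w)

g1 = ~(x | z)
g3 = ~(g1 | w) = ~((~(x | z)) | w)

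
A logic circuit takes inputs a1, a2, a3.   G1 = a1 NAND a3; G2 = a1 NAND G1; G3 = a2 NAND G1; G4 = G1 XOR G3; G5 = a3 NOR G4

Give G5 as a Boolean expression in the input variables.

G1 = a1 NAND a3
G3 = a2 NAND G1 = a2 NAND (a1 NAND a3)
G4 = G1 XOR G3 = (a1 NAND a3) XOR (a2 NAND (a1 NAND a3))
G5 = a3 NOR G4 = a3 NOR ((a1 NAND a3) XOR (a2 NAND (a1 NAND a3)))

a3 NOR ((a1 NAND a3) XOR (a2 NAND (a1 NAND a3)))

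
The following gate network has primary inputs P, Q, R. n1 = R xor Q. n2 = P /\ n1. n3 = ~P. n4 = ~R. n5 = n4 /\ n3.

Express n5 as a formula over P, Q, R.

n3 = ~P
n4 = ~R
n5 = n4 /\ n3 = ~R /\ ~P

~R /\ ~P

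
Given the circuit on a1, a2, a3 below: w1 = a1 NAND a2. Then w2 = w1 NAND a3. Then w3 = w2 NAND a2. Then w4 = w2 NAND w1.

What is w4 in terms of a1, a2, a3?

((a1 NAND a2) NAND a3) NAND (a1 NAND a2)

w1 = a1 NAND a2
w2 = w1 NAND a3 = (a1 NAND a2) NAND a3
w4 = w2 NAND w1 = ((a1 NAND a2) NAND a3) NAND (a1 NAND a2)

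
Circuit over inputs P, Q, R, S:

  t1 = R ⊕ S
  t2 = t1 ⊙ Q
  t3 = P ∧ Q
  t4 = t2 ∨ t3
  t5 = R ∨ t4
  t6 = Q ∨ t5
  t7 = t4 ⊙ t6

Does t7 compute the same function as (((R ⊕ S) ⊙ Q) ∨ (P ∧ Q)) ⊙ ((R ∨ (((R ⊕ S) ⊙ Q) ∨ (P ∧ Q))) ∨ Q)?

Yes

t1 = R ⊕ S
t2 = t1 ⊙ Q = (R ⊕ S) ⊙ Q
t3 = P ∧ Q
t4 = t2 ∨ t3 = ((R ⊕ S) ⊙ Q) ∨ (P ∧ Q)
t5 = R ∨ t4 = R ∨ (((R ⊕ S) ⊙ Q) ∨ (P ∧ Q))
t6 = Q ∨ t5 = Q ∨ (R ∨ (((R ⊕ S) ⊙ Q) ∨ (P ∧ Q)))
t7 = t4 ⊙ t6 = (((R ⊕ S) ⊙ Q) ∨ (P ∧ Q)) ⊙ (Q ∨ (R ∨ (((R ⊕ S) ⊙ Q) ∨ (P ∧ Q))))
At P=0, Q=0, R=1, S=0: circuit gives 0, formula gives 0.
At P=0, Q=0, R=0, S=0: circuit gives 1, formula gives 1.
Agrees on all 16 inputs.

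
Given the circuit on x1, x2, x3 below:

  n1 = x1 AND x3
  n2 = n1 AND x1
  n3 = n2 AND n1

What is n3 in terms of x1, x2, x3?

n1 = x1 AND x3
n2 = n1 AND x1 = (x1 AND x3) AND x1
n3 = n2 AND n1 = ((x1 AND x3) AND x1) AND (x1 AND x3)

((x1 AND x3) AND x1) AND (x1 AND x3)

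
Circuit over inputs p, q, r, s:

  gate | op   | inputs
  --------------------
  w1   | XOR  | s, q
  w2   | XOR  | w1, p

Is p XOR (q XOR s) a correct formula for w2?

w1 = s XOR q
w2 = w1 XOR p = (s XOR q) XOR p
At p=0, q=0, r=0, s=0: circuit gives 0, formula gives 0.
At p=0, q=0, r=0, s=1: circuit gives 1, formula gives 1.
Agrees on all 16 inputs.

Yes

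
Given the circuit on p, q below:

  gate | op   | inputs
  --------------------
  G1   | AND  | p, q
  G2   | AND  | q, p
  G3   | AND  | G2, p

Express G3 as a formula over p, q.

(q AND p) AND p

G2 = q AND p
G3 = G2 AND p = (q AND p) AND p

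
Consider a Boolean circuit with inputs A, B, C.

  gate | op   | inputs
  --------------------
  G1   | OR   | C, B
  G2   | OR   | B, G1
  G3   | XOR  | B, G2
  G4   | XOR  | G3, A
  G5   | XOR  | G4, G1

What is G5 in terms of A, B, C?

((B XOR (B OR (C OR B))) XOR A) XOR (C OR B)

G1 = C OR B
G2 = B OR G1 = B OR (C OR B)
G3 = B XOR G2 = B XOR (B OR (C OR B))
G4 = G3 XOR A = (B XOR (B OR (C OR B))) XOR A
G5 = G4 XOR G1 = ((B XOR (B OR (C OR B))) XOR A) XOR (C OR B)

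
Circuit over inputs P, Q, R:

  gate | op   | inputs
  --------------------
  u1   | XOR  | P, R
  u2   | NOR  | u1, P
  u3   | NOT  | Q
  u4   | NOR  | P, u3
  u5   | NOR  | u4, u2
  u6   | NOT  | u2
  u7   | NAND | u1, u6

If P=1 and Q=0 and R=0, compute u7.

0

u1 = 1 XOR 0 = 1
u2 = 1 NOR 1 = 0
u6 = NOT 0 = 1
u7 = 1 NAND 1 = 0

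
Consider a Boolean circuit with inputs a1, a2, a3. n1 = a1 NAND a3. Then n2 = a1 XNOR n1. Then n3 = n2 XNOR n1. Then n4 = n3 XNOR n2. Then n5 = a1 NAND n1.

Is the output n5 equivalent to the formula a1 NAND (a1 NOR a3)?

n1 = a1 NAND a3
n5 = a1 NAND n1 = a1 NAND (a1 NAND a3)
At a1=1, a2=0, a3=0: circuit gives 0, formula gives 1.

No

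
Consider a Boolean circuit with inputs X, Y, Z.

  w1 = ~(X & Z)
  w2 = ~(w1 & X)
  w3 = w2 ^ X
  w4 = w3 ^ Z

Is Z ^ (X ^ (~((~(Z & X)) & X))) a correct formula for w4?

w1 = ~(X & Z)
w2 = ~(w1 & X) = ~((~(X & Z)) & X)
w3 = w2 ^ X = (~((~(X & Z)) & X)) ^ X
w4 = w3 ^ Z = ((~((~(X & Z)) & X)) ^ X) ^ Z
At X=0, Y=0, Z=1: circuit gives 0, formula gives 0.
At X=0, Y=0, Z=0: circuit gives 1, formula gives 1.
Agrees on all 8 inputs.

Yes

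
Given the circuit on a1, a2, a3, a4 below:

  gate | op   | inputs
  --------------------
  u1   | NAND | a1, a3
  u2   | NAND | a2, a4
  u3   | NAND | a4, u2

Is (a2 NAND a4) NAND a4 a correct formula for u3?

u2 = a2 NAND a4
u3 = a4 NAND u2 = a4 NAND (a2 NAND a4)
At a1=0, a2=0, a3=0, a4=1: circuit gives 0, formula gives 0.
At a1=0, a2=0, a3=0, a4=0: circuit gives 1, formula gives 1.
Agrees on all 16 inputs.

Yes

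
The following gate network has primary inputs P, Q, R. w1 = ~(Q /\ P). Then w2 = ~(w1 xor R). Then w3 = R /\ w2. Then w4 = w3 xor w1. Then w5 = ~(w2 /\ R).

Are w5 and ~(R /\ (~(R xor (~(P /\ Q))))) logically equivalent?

w1 = ~(Q /\ P)
w2 = ~(w1 xor R) = ~((~(Q /\ P)) xor R)
w5 = ~(w2 /\ R) = ~((~((~(Q /\ P)) xor R)) /\ R)
At P=0, Q=0, R=1: circuit gives 0, formula gives 0.
At P=0, Q=0, R=0: circuit gives 1, formula gives 1.
Agrees on all 8 inputs.

Yes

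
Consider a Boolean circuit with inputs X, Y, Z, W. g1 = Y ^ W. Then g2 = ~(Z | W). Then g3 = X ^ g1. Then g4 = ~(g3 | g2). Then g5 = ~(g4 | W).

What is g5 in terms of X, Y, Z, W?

g1 = Y ^ W
g2 = ~(Z | W)
g3 = X ^ g1 = X ^ (Y ^ W)
g4 = ~(g3 | g2) = ~((X ^ (Y ^ W)) | (~(Z | W)))
g5 = ~(g4 | W) = ~((~((X ^ (Y ^ W)) | (~(Z | W)))) | W)

~((~((X ^ (Y ^ W)) | (~(Z | W)))) | W)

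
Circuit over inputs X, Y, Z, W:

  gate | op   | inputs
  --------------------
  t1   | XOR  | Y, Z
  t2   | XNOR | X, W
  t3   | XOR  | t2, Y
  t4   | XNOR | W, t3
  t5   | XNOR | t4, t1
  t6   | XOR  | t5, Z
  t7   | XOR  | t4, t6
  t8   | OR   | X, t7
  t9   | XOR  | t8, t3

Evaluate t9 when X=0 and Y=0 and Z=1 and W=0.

0

t1 = 0 XOR 1 = 1
t2 = 0 XNOR 0 = 1
t3 = 1 XOR 0 = 1
t4 = 0 XNOR 1 = 0
t5 = 0 XNOR 1 = 0
t6 = 0 XOR 1 = 1
t7 = 0 XOR 1 = 1
t8 = 0 OR 1 = 1
t9 = 1 XOR 1 = 0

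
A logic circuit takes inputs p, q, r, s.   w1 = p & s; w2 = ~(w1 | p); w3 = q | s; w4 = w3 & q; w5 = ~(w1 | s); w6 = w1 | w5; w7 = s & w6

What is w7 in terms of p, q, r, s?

s & ((p & s) | (~((p & s) | s)))

w1 = p & s
w5 = ~(w1 | s) = ~((p & s) | s)
w6 = w1 | w5 = (p & s) | (~((p & s) | s))
w7 = s & w6 = s & ((p & s) | (~((p & s) | s)))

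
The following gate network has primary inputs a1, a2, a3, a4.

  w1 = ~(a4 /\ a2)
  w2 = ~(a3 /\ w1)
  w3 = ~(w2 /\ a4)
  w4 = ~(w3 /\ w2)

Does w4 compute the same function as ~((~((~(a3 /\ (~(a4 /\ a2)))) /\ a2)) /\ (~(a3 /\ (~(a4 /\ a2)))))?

w1 = ~(a4 /\ a2)
w2 = ~(a3 /\ w1) = ~(a3 /\ (~(a4 /\ a2)))
w3 = ~(w2 /\ a4) = ~((~(a3 /\ (~(a4 /\ a2)))) /\ a4)
w4 = ~(w3 /\ w2) = ~((~((~(a3 /\ (~(a4 /\ a2)))) /\ a4)) /\ (~(a3 /\ (~(a4 /\ a2)))))
At a1=0, a2=0, a3=0, a4=1: circuit gives 1, formula gives 0.

No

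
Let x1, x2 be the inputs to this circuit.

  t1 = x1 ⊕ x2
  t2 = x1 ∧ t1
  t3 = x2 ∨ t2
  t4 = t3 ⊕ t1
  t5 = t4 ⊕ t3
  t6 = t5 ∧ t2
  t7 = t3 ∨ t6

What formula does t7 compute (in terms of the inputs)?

t1 = x1 ⊕ x2
t2 = x1 ∧ t1 = x1 ∧ (x1 ⊕ x2)
t3 = x2 ∨ t2 = x2 ∨ (x1 ∧ (x1 ⊕ x2))
t4 = t3 ⊕ t1 = (x2 ∨ (x1 ∧ (x1 ⊕ x2))) ⊕ (x1 ⊕ x2)
t5 = t4 ⊕ t3 = ((x2 ∨ (x1 ∧ (x1 ⊕ x2))) ⊕ (x1 ⊕ x2)) ⊕ (x2 ∨ (x1 ∧ (x1 ⊕ x2)))
t6 = t5 ∧ t2 = (((x2 ∨ (x1 ∧ (x1 ⊕ x2))) ⊕ (x1 ⊕ x2)) ⊕ (x2 ∨ (x1 ∧ (x1 ⊕ x2)))) ∧ (x1 ∧ (x1 ⊕ x2))
t7 = t3 ∨ t6 = (x2 ∨ (x1 ∧ (x1 ⊕ x2))) ∨ ((((x2 ∨ (x1 ∧ (x1 ⊕ x2))) ⊕ (x1 ⊕ x2)) ⊕ (x2 ∨ (x1 ∧ (x1 ⊕ x2)))) ∧ (x1 ∧ (x1 ⊕ x2)))

(x2 ∨ (x1 ∧ (x1 ⊕ x2))) ∨ ((((x2 ∨ (x1 ∧ (x1 ⊕ x2))) ⊕ (x1 ⊕ x2)) ⊕ (x2 ∨ (x1 ∧ (x1 ⊕ x2)))) ∧ (x1 ∧ (x1 ⊕ x2)))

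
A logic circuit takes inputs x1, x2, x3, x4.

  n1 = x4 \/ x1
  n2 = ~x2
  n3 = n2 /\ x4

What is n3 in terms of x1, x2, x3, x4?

~x2 /\ x4

n2 = ~x2
n3 = n2 /\ x4 = ~x2 /\ x4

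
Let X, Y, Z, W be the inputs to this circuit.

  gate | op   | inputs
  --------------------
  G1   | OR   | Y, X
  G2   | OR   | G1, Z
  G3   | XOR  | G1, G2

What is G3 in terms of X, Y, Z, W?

(Y OR X) XOR ((Y OR X) OR Z)

G1 = Y OR X
G2 = G1 OR Z = (Y OR X) OR Z
G3 = G1 XOR G2 = (Y OR X) XOR ((Y OR X) OR Z)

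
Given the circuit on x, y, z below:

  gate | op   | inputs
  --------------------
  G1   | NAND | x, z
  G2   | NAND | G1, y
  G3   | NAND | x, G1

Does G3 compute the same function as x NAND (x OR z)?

No

G1 = x NAND z
G3 = x NAND G1 = x NAND (x NAND z)
At x=1, y=0, z=1: circuit gives 1, formula gives 0.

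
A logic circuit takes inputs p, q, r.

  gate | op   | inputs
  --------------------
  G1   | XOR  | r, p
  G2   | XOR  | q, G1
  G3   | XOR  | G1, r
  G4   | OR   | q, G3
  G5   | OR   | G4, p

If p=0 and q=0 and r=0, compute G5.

G1 = 0 XOR 0 = 0
G3 = 0 XOR 0 = 0
G4 = 0 OR 0 = 0
G5 = 0 OR 0 = 0

0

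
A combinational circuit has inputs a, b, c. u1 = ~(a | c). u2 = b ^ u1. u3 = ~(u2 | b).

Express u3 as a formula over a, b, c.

u1 = ~(a | c)
u2 = b ^ u1 = b ^ (~(a | c))
u3 = ~(u2 | b) = ~((b ^ (~(a | c))) | b)

~((b ^ (~(a | c))) | b)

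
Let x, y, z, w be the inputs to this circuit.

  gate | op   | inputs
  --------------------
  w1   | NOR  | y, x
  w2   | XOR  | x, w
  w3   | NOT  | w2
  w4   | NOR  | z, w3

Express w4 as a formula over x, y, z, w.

z NOR NOT (x XOR w)

w2 = x XOR w
w3 = NOT w2 = NOT (x XOR w)
w4 = z NOR w3 = z NOR NOT (x XOR w)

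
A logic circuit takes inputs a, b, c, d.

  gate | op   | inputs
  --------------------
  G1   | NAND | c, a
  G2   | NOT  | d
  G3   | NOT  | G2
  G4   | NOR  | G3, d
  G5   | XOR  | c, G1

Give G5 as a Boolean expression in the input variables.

c XOR (c NAND a)

G1 = c NAND a
G5 = c XOR G1 = c XOR (c NAND a)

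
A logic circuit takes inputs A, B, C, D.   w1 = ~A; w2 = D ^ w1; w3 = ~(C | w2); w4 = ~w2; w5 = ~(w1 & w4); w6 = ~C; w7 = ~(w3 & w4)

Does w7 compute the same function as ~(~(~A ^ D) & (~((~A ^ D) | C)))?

Yes

w1 = ~A
w2 = D ^ w1 = D ^ ~A
w3 = ~(C | w2) = ~(C | (D ^ ~A))
w4 = ~w2 = ~(D ^ ~A)
w7 = ~(w3 & w4) = ~((~(C | (D ^ ~A))) & ~(D ^ ~A))
At A=0, B=0, C=0, D=1: circuit gives 0, formula gives 0.
At A=0, B=0, C=0, D=0: circuit gives 1, formula gives 1.
Agrees on all 16 inputs.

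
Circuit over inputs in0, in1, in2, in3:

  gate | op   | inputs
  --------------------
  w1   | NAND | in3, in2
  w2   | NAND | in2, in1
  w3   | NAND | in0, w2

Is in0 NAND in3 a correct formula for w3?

w2 = in2 NAND in1
w3 = in0 NAND w2 = in0 NAND (in2 NAND in1)
At in0=1, in1=0, in2=0, in3=0: circuit gives 0, formula gives 1.

No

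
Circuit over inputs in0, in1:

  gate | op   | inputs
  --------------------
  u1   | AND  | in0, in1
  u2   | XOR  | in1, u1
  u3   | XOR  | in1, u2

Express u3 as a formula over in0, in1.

in1 XOR (in1 XOR (in0 AND in1))

u1 = in0 AND in1
u2 = in1 XOR u1 = in1 XOR (in0 AND in1)
u3 = in1 XOR u2 = in1 XOR (in1 XOR (in0 AND in1))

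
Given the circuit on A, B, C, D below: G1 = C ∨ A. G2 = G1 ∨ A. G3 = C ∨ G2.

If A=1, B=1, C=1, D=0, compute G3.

G1 = 1 ∨ 1 = 1
G2 = 1 ∨ 1 = 1
G3 = 1 ∨ 1 = 1

1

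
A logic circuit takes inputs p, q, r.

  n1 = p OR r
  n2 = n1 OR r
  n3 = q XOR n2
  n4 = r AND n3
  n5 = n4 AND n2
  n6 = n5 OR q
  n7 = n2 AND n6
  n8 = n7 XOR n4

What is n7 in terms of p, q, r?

((p OR r) OR r) AND (((r AND (q XOR ((p OR r) OR r))) AND ((p OR r) OR r)) OR q)

n1 = p OR r
n2 = n1 OR r = (p OR r) OR r
n3 = q XOR n2 = q XOR ((p OR r) OR r)
n4 = r AND n3 = r AND (q XOR ((p OR r) OR r))
n5 = n4 AND n2 = (r AND (q XOR ((p OR r) OR r))) AND ((p OR r) OR r)
n6 = n5 OR q = ((r AND (q XOR ((p OR r) OR r))) AND ((p OR r) OR r)) OR q
n7 = n2 AND n6 = ((p OR r) OR r) AND (((r AND (q XOR ((p OR r) OR r))) AND ((p OR r) OR r)) OR q)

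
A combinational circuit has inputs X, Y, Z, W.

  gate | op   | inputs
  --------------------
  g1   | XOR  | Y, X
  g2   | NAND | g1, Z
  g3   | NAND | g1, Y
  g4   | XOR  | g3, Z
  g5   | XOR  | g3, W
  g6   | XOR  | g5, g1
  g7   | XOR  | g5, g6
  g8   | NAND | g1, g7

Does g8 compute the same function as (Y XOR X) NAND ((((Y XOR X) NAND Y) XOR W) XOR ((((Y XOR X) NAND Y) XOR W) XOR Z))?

g1 = Y XOR X
g3 = g1 NAND Y = (Y XOR X) NAND Y
g5 = g3 XOR W = ((Y XOR X) NAND Y) XOR W
g6 = g5 XOR g1 = (((Y XOR X) NAND Y) XOR W) XOR (Y XOR X)
g7 = g5 XOR g6 = (((Y XOR X) NAND Y) XOR W) XOR ((((Y XOR X) NAND Y) XOR W) XOR (Y XOR X))
g8 = g1 NAND g7 = (Y XOR X) NAND ((((Y XOR X) NAND Y) XOR W) XOR ((((Y XOR X) NAND Y) XOR W) XOR (Y XOR X)))
At X=0, Y=1, Z=0, W=0: circuit gives 0, formula gives 1.

No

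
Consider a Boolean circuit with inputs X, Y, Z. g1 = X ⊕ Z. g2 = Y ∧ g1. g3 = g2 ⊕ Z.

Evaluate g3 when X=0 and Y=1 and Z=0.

0

g1 = 0 ⊕ 0 = 0
g2 = 1 ∧ 0 = 0
g3 = 0 ⊕ 0 = 0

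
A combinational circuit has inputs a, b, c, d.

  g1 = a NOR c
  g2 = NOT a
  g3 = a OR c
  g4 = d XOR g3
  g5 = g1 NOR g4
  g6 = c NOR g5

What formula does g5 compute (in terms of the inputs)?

(a NOR c) NOR (d XOR (a OR c))

g1 = a NOR c
g3 = a OR c
g4 = d XOR g3 = d XOR (a OR c)
g5 = g1 NOR g4 = (a NOR c) NOR (d XOR (a OR c))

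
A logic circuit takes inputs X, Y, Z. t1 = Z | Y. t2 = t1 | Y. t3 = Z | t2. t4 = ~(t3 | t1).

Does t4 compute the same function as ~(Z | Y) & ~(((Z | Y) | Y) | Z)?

Yes

t1 = Z | Y
t2 = t1 | Y = (Z | Y) | Y
t3 = Z | t2 = Z | ((Z | Y) | Y)
t4 = ~(t3 | t1) = ~((Z | ((Z | Y) | Y)) | (Z | Y))
At X=0, Y=0, Z=1: circuit gives 0, formula gives 0.
At X=0, Y=0, Z=0: circuit gives 1, formula gives 1.
Agrees on all 8 inputs.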